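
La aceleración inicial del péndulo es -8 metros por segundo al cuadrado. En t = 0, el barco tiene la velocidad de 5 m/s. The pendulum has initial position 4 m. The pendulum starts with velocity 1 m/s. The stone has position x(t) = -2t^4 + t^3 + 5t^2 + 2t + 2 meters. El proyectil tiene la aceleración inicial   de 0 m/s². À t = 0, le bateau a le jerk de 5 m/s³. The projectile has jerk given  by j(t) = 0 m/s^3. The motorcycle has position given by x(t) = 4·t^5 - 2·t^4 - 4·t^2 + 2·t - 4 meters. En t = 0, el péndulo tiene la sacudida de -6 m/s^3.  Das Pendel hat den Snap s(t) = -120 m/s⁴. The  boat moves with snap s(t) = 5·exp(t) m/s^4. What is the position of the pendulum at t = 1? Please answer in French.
En partant du snap s(t) = -120, nous prenons 4 primitives. L'intégrale du snap est le jerk. En utilisant j(0) = -6, nous obtenons j(t) = -120·t - 6. La primitive du jerk est l'accélération. En utilisant a(0) = -8, nous obtenons a(t) = -60·t^2 - 6·t - 8. En intégrant l'accélération et en utilisant la condition initiale v(0) = 1, nous obtenons v(t) = -20·t^3 - 3·t^2 - 8·t + 1. En prenant ∫v(t)dt et en appliquant x(0) = 4, nous trouvons x(t) = -5·t^4 - t^3 - 4·t^2 + t + 4. En utilisant x(t) = -5·t^4 - t^3 - 4·t^2 + t + 4 et en substituant t = 1, nous trouvons x = -5.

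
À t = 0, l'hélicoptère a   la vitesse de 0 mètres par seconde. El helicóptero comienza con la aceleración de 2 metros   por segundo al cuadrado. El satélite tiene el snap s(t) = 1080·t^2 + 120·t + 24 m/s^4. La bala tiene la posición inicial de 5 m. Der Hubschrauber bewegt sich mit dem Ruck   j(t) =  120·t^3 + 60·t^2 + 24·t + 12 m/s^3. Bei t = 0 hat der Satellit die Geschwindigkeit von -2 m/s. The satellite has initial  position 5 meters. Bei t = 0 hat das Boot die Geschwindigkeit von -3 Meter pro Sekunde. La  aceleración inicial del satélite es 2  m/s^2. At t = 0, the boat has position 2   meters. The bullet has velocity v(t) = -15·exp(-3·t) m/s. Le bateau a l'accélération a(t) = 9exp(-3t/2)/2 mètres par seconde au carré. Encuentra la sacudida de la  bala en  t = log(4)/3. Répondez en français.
Nous devons dériver notre équation de la vitesse v(t) = -15·exp(-3·t) 2 fois. En dérivant la vitesse, nous obtenons l'accélération: a(t) = 45·exp(-3·t). En dérivant l'accélération, nous obtenons le jerk: j(t) = -135·exp(-3·t). De l'équation du jerk j(t) = -135·exp(-3·t), nous substituons t = log(4)/3 pour obtenir j = -135/4.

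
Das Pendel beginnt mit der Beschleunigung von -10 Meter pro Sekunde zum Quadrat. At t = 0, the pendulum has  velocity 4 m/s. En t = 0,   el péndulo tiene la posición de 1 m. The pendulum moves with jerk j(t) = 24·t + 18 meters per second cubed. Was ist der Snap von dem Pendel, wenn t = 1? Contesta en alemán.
Um dies zu lösen, müssen wir 1 Ableitung unserer Gleichung für den Ruck j(t) = 24·t + 18 nehmen. Mit d/dt von j(t) finden wir s(t) = 24. Wir haben den Snap s(t) = 24. Durch Einsetzen von t = 1: s(1) = 24.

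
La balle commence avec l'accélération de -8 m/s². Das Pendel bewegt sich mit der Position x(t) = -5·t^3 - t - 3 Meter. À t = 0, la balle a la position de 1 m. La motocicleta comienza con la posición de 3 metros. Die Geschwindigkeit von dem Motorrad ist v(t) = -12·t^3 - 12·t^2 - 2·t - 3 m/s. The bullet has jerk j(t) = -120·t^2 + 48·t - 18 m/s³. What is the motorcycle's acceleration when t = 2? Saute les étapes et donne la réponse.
The answer is -194.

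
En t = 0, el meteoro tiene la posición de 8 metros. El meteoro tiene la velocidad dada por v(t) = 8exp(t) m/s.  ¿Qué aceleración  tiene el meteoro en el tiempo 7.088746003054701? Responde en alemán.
Wir müssen unsere Gleichung für die Geschwindigkeit v(t) = 8·exp(t) 1-mal ableiten. Die Ableitung von der Geschwindigkeit ergibt die Beschleunigung: a(t) = 8·exp(t). Aus der Gleichung für die Beschleunigung a(t) = 8·exp(t), setzen wir t = 7.088746003054701 ein und erhalten a = 9587.23250346012.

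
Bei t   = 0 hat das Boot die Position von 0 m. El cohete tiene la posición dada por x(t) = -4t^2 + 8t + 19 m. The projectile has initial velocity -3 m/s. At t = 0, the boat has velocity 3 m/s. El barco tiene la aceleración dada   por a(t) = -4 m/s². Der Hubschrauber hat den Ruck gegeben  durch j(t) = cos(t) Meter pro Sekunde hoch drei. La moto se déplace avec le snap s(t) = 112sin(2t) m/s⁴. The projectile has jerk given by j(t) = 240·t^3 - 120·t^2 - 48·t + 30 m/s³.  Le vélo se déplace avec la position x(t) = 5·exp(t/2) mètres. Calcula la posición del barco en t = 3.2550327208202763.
Para resolver esto, necesitamos tomar 2 antiderivadas de nuestra ecuación de la aceleración a(t) = -4. La integral de la aceleración es la velocidad. Usando v(0) = 3, obtenemos v(t) = 3 - 4·t. La antiderivada de la velocidad es la posición. Usando x(0) = 0, obtenemos x(t) = -2·t^2 + 3·t. Usando x(t) = -2·t^2 + 3·t y sustituyendo t = 3.2550327208202763, encontramos x = -11.4253778647605.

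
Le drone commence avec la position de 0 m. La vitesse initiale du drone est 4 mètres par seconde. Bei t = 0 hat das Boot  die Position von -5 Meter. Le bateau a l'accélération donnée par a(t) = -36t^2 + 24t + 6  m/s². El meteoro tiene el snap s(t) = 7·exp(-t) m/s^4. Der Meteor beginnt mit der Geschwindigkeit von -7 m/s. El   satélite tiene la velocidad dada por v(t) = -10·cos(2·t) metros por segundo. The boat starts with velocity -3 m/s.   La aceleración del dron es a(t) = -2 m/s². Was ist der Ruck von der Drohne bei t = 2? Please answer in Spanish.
Debemos derivar nuestra ecuación de la aceleración a(t) = -2 1 vez. Tomando d/dt de a(t), encontramos j(t) = 0. Tenemos la sacudida j(t) = 0. Sustituyendo t = 2: j(2) = 0.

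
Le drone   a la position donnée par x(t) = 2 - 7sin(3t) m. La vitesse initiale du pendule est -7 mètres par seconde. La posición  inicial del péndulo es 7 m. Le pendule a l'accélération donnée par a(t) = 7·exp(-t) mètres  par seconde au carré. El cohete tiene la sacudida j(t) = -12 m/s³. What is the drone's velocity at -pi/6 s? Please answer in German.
Wir müssen unsere Gleichung für die Position x(t) = 2 - 7·sin(3·t) 1-mal ableiten. Die Ableitung von der Position ergibt die Geschwindigkeit: v(t) = -21·cos(3·t). Aus der Gleichung für die Geschwindigkeit v(t) = -21·cos(3·t), setzen wir t = -pi/6 ein und erhalten v = 0.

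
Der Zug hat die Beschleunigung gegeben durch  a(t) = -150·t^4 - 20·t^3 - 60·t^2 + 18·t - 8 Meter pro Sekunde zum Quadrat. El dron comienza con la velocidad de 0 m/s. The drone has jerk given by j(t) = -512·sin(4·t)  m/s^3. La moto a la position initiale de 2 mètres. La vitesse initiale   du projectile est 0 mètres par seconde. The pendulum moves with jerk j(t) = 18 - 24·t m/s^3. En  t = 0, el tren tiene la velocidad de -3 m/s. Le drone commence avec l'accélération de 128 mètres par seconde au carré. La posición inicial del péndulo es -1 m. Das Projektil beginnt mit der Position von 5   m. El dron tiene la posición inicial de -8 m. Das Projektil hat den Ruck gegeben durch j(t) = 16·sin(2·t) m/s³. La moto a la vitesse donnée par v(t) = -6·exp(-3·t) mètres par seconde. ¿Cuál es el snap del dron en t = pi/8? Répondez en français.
Nous devons dériver notre équation du jerk j(t) = -512·sin(4·t) 1 fois. En prenant d/dt de j(t), nous trouvons s(t) = -2048·cos(4·t). Nous avons le snap s(t) = -2048·cos(4·t). En substituant t = pi/8: s(pi/8) = 0.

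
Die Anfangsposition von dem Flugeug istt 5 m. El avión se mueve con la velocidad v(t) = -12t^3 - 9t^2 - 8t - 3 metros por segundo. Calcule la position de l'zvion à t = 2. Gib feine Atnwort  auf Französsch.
Nous devons intégrer notre équation de la vitesse v(t) = -12·t^3 - 9·t^2 - 8·t - 3 1 fois. La primitive de la vitesse est la position. En utilisant x(0) = 5, nous obtenons x(t) = -3·t^4 - 3·t^3 - 4·t^2 - 3·t + 5. En utilisant x(t) = -3·t^4 - 3·t^3 - 4·t^2 - 3·t + 5 et en substituant t = 2, nous trouvons x = -89.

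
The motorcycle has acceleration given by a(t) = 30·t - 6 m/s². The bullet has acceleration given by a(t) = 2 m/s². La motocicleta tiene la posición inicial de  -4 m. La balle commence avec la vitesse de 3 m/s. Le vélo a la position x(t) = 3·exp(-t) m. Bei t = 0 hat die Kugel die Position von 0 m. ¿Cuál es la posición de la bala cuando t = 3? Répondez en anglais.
We must find the antiderivative of our acceleration equation a(t) = 2 2 times. Integrating acceleration and using the initial condition v(0) = 3, we get v(t) = 2·t + 3. The integral of velocity is position. Using x(0) = 0, we get x(t) = t^2 + 3·t. From the given position equation x(t) = t^2 + 3·t, we substitute t = 3 to get x = 18.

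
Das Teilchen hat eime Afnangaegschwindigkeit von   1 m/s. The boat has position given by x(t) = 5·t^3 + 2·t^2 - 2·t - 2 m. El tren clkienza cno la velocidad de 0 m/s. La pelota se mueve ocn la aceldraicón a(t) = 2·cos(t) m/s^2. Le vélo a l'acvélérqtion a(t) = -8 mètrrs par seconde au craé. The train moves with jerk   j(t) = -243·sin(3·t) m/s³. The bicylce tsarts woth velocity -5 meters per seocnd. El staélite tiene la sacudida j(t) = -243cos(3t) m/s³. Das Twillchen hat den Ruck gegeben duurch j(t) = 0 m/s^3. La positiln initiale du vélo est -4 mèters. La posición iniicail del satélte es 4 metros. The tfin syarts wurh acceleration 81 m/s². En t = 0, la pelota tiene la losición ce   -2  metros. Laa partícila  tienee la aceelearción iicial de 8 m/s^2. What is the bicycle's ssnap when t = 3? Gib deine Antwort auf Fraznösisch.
Pour résoudre ceci, nous devons prendre 2 dérivées de notre équation de l'accélération a(t) = -8. En dérivant l'accélération, nous obtenons le jerk: j(t) = 0. En prenant d/dt de j(t), nous trouvons s(t) = 0. En utilisant s(t) = 0 et en substituant t = 3, nous trouvons s = 0.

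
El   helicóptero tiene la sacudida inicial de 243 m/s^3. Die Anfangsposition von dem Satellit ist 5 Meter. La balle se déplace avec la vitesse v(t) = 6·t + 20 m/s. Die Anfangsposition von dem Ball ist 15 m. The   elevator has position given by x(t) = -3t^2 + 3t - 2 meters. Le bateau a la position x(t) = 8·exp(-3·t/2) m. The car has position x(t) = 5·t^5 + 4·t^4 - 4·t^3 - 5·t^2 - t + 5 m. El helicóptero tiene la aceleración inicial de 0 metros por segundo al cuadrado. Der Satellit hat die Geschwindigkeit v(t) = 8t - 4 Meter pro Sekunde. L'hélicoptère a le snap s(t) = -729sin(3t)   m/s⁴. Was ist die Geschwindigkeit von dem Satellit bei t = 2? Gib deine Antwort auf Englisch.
Using v(t) = 8·t - 4 and substituting t = 2, we find v = 12.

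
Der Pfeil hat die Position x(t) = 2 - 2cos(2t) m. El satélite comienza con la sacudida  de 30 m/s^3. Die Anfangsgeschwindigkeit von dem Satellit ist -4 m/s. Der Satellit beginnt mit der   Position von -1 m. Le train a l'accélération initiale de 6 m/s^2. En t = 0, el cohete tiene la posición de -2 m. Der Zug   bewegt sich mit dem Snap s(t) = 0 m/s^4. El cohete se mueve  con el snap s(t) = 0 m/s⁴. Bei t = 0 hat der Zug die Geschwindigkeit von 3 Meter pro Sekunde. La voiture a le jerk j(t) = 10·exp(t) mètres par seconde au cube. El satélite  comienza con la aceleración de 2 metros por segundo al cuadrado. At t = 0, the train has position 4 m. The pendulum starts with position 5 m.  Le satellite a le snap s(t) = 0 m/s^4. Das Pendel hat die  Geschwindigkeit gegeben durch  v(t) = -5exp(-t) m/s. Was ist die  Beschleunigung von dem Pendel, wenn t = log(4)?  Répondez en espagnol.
Debemos derivar nuestra ecuación de la velocidad v(t) = -5·exp(-t) 1 vez. Tomando d/dt de v(t), encontramos a(t) = 5·exp(-t). Tenemos la aceleración a(t) = 5·exp(-t). Sustituyendo t = log(4): a(log(4)) = 5/4.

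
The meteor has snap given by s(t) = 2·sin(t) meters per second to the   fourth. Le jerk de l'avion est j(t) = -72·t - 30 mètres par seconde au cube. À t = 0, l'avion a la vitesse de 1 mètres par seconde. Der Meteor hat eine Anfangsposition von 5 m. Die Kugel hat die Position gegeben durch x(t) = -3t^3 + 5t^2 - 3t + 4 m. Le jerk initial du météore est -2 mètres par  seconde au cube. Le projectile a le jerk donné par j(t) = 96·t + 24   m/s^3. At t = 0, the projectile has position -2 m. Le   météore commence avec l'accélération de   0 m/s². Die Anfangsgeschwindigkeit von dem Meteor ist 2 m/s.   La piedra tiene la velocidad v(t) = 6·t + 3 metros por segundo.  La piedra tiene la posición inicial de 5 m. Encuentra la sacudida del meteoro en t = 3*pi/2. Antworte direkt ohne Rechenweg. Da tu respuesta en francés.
j(3*pi/2) = 0.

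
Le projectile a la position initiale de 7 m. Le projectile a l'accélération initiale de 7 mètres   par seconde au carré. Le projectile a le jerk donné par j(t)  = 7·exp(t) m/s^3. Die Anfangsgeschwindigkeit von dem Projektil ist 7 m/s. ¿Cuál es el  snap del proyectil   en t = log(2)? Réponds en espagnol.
Partiendo de la sacudida j(t) = 7·exp(t), tomamos 1 derivada. La derivada de la sacudida da el snap: s(t) = 7·exp(t). Usando s(t) = 7·exp(t) y sustituyendo t = log(2), encontramos s = 14.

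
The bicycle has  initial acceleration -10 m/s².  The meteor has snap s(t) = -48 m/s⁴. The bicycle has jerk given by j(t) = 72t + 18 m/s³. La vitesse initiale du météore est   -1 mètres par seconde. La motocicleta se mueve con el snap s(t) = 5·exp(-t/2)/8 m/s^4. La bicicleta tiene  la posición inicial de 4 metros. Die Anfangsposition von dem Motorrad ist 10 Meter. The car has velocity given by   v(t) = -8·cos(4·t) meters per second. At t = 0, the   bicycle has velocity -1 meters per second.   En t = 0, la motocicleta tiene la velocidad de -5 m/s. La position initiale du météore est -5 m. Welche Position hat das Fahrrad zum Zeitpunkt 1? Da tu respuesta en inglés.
To solve this, we need to take 3 antiderivatives of our jerk equation j(t) = 72·t + 18. Integrating jerk and using the initial condition a(0) = -10, we get a(t) = 36·t^2 + 18·t - 10. The integral of acceleration, with v(0) = -1, gives velocity: v(t) = 12·t^3 + 9·t^2 - 10·t - 1. The integral of velocity, with x(0) = 4, gives position: x(t) = 3·t^4 + 3·t^3 - 5·t^2 - t + 4. We have position x(t) = 3·t^4 + 3·t^3 - 5·t^2 - t + 4. Substituting t = 1: x(1) = 4.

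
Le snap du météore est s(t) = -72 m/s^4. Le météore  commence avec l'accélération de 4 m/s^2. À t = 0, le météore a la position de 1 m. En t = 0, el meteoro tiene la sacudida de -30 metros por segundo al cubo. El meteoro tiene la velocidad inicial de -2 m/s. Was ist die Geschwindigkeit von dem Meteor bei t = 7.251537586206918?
Wir müssen das Integral unserer Gleichung für den Snap s(t) = -72 3-mal finden. Durch Integration von dem Snap und Verwendung der Anfangsbedingung j(0) = -30, erhalten wir j(t) = -72·t - 30. Mit ∫j(t)dt und Anwendung von a(0) = 4, finden wir a(t) = -36·t^2 - 30·t + 4. Das Integral von der Beschleunigung ist die Geschwindigkeit. Mit v(0) = -2 erhalten wir v(t) = -12·t^3 - 15·t^2 + 4·t - 2. Wir haben die Geschwindigkeit v(t) = -12·t^3 - 15·t^2 + 4·t - 2. Durch Einsetzen von t = 7.251537586206918: v(7.251537586206918) = -5337.61342471013.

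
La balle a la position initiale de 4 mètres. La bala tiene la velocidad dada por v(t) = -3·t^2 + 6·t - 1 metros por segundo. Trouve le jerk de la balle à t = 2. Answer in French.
En partant de la vitesse v(t) = -3·t^2 + 6·t - 1, nous prenons 2 dérivées. La dérivée de la vitesse donne l'accélération: a(t) = 6 - 6·t. En prenant d/dt de a(t), nous trouvons j(t) = -6. En utilisant j(t) = -6 et en substituant t = 2, nous trouvons j = -6.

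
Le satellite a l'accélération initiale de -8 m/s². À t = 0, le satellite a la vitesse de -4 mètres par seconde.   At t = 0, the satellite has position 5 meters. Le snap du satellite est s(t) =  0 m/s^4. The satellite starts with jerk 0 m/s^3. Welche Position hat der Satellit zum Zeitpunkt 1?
Um dies zu lösen, müssen wir 4 Integrale unserer Gleichung für den Snap s(t) = 0 finden. Mit ∫s(t)dt und Anwendung von j(0) = 0, finden wir j(t) = 0. Die Stammfunktion von dem Ruck ist die Beschleunigung. Mit a(0) = -8 erhalten wir a(t) = -8. Durch Integration von der Beschleunigung und Verwendung der Anfangsbedingung v(0) = -4, erhalten wir v(t) = -8·t - 4. Mit ∫v(t)dt und Anwendung von x(0) = 5, finden wir x(t) = -4·t^2 - 4·t + 5. Wir haben die Position x(t) = -4·t^2 - 4·t + 5. Durch Einsetzen von t = 1: x(1) = -3.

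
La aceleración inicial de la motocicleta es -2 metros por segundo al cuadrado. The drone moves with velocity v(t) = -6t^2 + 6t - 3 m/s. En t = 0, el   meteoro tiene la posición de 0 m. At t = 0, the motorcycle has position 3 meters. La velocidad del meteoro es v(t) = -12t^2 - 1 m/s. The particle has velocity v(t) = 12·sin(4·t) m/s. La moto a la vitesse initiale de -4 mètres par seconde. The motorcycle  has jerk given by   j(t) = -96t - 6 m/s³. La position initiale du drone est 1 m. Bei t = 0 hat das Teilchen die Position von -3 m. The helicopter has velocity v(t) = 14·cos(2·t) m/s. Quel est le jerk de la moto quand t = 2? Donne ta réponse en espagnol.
Usando j(t) = -96·t - 6 y sustituyendo t = 2, encontramos j = -198.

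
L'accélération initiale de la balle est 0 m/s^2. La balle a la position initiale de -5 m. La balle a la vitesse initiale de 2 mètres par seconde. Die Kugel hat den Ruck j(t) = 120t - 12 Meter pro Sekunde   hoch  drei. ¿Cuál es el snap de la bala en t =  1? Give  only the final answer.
s(1) = 120.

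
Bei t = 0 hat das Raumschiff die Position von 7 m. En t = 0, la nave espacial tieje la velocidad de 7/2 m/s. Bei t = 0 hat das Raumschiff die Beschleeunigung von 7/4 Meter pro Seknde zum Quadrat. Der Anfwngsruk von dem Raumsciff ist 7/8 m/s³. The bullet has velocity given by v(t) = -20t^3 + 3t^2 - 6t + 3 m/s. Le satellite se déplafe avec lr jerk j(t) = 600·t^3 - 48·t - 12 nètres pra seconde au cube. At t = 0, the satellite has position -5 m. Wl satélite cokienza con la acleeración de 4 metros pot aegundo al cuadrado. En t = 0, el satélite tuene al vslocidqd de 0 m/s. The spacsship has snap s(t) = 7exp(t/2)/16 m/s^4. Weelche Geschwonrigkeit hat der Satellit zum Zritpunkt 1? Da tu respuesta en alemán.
Wir müssen unsere Gleichung für den Ruck j(t) = 600·t^3 - 48·t - 12 2-mal integrieren. Mit ∫j(t)dt und Anwendung von a(0) = 4, finden wir a(t) = 150·t^4 - 24·t^2 - 12·t + 4. Die Stammfunktion von der Beschleunigung, mit v(0) = 0, ergibt die Geschwindigkeit: v(t) = 2·t·(15·t^4 - 4·t^2 - 3·t + 2). Aus der Gleichung für die Geschwindigkeit v(t) = 2·t·(15·t^4 - 4·t^2 - 3·t + 2), setzen wir t = 1 ein und erhalten v = 20.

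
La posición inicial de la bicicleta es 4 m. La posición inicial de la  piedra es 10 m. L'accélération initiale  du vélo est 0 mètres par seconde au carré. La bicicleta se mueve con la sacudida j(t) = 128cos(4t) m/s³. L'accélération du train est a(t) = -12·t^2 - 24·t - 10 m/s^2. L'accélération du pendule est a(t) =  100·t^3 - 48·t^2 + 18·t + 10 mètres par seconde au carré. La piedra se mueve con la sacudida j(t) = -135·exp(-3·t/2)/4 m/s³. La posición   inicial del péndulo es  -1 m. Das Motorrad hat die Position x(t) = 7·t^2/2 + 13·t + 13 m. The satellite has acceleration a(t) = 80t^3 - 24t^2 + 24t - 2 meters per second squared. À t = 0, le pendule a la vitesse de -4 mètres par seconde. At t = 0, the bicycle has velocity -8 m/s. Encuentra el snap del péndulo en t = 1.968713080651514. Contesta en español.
Para resolver esto, necesitamos tomar 2 derivadas de nuestra ecuación de la aceleración a(t) = 100·t^3 - 48·t^2 + 18·t + 10. Tomando d/dt de a(t), encontramos j(t) = 300·t^2 - 96·t + 18. Tomando d/dt de j(t), encontramos s(t) = 600·t - 96. De la ecuación del snap s(t) = 600·t - 96, sustituimos t = 1.968713080651514 para obtener s = 1085.22784839091.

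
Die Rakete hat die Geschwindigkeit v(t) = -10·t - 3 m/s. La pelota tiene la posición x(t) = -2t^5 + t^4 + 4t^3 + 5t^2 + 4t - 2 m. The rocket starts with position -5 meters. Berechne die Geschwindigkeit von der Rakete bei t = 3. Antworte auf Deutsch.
Aus der Gleichung für die Geschwindigkeit v(t) = -10·t - 3, setzen wir t = 3 ein und erhalten v = -33.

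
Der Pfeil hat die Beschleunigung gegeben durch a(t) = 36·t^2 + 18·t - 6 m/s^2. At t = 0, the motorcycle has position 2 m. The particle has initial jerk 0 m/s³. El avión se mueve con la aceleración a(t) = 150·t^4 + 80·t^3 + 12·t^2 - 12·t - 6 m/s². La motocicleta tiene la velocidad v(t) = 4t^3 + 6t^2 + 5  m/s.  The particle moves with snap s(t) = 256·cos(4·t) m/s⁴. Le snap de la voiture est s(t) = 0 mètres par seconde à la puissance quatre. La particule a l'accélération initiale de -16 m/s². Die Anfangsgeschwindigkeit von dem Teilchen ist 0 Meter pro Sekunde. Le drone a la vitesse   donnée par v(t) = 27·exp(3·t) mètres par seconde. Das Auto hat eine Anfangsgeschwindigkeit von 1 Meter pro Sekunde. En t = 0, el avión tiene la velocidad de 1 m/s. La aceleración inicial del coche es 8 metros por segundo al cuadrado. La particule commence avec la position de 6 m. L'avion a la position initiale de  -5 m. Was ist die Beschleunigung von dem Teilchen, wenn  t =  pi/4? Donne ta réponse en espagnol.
Debemos encontrar la antiderivada de nuestra ecuación del snap s(t) = 256·cos(4·t) 2 veces. La integral del snap es la sacudida. Usando j(0) = 0, obtenemos j(t) = 64·sin(4·t). La integral de la sacudida es la aceleración. Usando a(0) = -16, obtenemos a(t) = -16·cos(4·t). Tenemos la aceleración a(t) = -16·cos(4·t). Sustituyendo t = pi/4: a(pi/4) = 16.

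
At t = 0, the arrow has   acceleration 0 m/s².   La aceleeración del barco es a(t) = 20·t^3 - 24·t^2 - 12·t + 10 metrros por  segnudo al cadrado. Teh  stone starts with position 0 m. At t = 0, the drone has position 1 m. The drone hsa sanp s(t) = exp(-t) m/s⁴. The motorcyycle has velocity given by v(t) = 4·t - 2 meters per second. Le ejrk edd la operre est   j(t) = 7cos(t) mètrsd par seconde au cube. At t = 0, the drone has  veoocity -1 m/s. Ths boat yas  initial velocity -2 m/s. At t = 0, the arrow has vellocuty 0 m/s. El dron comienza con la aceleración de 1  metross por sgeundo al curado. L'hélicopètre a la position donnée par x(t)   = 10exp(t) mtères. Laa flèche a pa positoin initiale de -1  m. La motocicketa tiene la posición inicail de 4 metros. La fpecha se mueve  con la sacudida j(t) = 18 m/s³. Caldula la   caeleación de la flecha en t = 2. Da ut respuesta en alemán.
Ausgehend von dem Ruck j(t) = 18, nehmen wir 1 Integral. Das Integral von dem Ruck, mit a(0) = 0, ergibt die Beschleunigung: a(t) = 18·t. Aus der Gleichung für die Beschleunigung a(t) = 18·t, setzen wir t = 2 ein und erhalten a = 36.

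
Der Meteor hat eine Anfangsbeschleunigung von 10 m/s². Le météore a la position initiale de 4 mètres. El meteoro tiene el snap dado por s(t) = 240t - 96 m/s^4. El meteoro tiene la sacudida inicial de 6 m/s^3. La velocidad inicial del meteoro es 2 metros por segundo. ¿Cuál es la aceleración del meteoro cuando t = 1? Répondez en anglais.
We must find the antiderivative of our snap equation s(t) = 240·t - 96 2 times. Integrating snap and using the initial condition j(0) = 6, we get j(t) = 120·t^2 - 96·t + 6. The antiderivative of jerk is acceleration. Using a(0) = 10, we get a(t) = 40·t^3 - 48·t^2 + 6·t + 10. Using a(t) = 40·t^3 - 48·t^2 + 6·t + 10 and substituting t = 1, we find a = 8.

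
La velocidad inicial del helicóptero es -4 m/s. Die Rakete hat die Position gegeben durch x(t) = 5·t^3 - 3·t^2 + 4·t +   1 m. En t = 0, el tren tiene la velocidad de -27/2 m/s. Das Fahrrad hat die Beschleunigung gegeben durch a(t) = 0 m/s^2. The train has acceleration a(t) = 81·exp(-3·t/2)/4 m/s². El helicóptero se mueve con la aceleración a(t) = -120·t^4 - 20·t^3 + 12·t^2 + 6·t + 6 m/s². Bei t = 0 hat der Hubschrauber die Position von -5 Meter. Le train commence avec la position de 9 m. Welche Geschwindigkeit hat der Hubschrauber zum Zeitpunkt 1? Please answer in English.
To find the answer, we compute 1 antiderivative of a(t) = -120·t^4 - 20·t^3 + 12·t^2 + 6·t + 6. Finding the integral of a(t) and using v(0) = -4: v(t) = -24·t^5 - 5·t^4 + 4·t^3 + 3·t^2 + 6·t - 4. From the given velocity equation v(t) = -24·t^5 - 5·t^4 + 4·t^3 + 3·t^2 + 6·t - 4, we substitute t = 1 to get v = -20.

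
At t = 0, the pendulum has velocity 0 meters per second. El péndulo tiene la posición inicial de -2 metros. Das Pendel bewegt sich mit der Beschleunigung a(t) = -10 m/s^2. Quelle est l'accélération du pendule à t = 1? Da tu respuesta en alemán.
Aus der Gleichung für die Beschleunigung a(t) = -10, setzen wir t = 1 ein und erhalten a = -10.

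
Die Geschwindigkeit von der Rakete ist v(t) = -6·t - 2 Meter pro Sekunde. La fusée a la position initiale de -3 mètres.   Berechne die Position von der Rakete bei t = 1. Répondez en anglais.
We must find the antiderivative of our velocity equation v(t) = -6·t - 2 1 time. The integral of velocity is position. Using x(0) = -3, we get x(t) = -3·t^2 - 2·t - 3. From the given position equation x(t) = -3·t^2 - 2·t - 3, we substitute t = 1 to get x = -8.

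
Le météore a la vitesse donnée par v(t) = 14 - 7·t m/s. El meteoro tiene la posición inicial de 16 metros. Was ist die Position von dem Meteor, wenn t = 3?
Ausgehend von der Geschwindigkeit v(t) = 14 - 7·t, nehmen wir 1 Integral. Das Integral von der Geschwindigkeit ist die Position. Mit x(0) = 16 erhalten wir x(t) = -7·t^2/2 + 14·t + 16. Aus der Gleichung für die Position x(t) = -7·t^2/2 + 14·t + 16, setzen wir t = 3 ein und erhalten x = 53/2.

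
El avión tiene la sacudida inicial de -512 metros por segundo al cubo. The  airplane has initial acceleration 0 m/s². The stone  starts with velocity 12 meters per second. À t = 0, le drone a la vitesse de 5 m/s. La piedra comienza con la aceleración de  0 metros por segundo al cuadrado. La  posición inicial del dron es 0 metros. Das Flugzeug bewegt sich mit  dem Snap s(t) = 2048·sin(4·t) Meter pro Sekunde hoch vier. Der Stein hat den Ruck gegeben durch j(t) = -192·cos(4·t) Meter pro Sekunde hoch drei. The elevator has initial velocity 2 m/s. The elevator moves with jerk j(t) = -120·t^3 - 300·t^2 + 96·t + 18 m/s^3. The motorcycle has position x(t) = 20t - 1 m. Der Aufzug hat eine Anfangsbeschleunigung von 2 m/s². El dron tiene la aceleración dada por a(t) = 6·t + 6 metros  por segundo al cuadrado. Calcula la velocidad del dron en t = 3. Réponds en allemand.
Wir müssen unsere Gleichung für die Beschleunigung a(t) = 6·t + 6 1-mal integrieren. Das Integral von der Beschleunigung ist die Geschwindigkeit. Mit v(0) = 5 erhalten wir v(t) = 3·t^2 + 6·t + 5. Wir haben die Geschwindigkeit v(t) = 3·t^2 + 6·t + 5. Durch Einsetzen von t = 3: v(3) = 50.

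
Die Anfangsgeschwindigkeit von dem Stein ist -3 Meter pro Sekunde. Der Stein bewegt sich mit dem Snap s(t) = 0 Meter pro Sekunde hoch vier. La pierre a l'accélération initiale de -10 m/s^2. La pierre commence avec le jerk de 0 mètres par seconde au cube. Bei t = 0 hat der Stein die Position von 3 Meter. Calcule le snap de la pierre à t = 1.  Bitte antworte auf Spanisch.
Usando s(t) = 0 y sustituyendo t = 1, encontramos s = 0.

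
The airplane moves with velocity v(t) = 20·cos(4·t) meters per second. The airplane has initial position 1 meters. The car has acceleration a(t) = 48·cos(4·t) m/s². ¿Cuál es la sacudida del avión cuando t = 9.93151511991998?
Partiendo de la velocidad v(t) = 20·cos(4·t), tomamos 2 derivadas. La derivada de la velocidad da la aceleración: a(t) = -80·sin(4·t). Derivando la aceleración, obtenemos la sacudida: j(t) = -320·cos(4·t). Usando j(t) = -320·cos(4·t) y sustituyendo t = 9.93151511991998, encontramos j = 140.959070978026.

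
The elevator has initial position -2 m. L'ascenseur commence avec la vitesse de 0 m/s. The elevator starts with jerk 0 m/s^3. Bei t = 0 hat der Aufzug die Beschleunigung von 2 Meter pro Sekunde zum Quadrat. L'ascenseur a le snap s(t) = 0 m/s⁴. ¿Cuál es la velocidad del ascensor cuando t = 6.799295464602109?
Necesitamos integrar nuestra ecuación del snap s(t) = 0 3 veces. La integral del snap es la sacudida. Usando j(0) = 0, obtenemos j(t) = 0. La integral de la sacudida, con a(0) = 2, da la aceleración: a(t) = 2. La antiderivada de la aceleración, con v(0) = 0, da la velocidad: v(t) = 2·t. Usando v(t) = 2·t y sustituyendo t = 6.799295464602109, encontramos v = 13.5985909292042.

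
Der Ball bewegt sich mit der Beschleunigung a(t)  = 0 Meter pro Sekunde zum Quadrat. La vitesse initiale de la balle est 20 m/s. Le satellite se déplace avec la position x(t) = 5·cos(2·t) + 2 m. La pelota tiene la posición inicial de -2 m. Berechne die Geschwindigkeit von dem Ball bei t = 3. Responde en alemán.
Wir müssen unsere Gleichung für die Beschleunigung a(t) = 0 1-mal integrieren. Mit ∫a(t)dt und Anwendung von v(0) = 20, finden wir v(t) = 20. Wir haben die Geschwindigkeit v(t) = 20. Durch Einsetzen von t = 3: v(3) = 20.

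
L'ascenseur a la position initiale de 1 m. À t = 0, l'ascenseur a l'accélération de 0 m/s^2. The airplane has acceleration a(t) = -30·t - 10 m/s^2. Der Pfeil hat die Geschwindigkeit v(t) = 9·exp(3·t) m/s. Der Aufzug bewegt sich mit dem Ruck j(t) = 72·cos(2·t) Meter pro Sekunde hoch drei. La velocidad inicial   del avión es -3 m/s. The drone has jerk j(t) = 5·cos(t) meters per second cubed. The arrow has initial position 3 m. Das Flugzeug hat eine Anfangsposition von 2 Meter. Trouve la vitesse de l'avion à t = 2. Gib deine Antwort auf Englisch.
Starting from acceleration a(t) = -30·t - 10, we take 1 antiderivative. Taking ∫a(t)dt and applying v(0) = -3, we find v(t) = -15·t^2 - 10·t - 3. Using v(t) = -15·t^2 - 10·t - 3 and substituting t = 2, we find v = -83.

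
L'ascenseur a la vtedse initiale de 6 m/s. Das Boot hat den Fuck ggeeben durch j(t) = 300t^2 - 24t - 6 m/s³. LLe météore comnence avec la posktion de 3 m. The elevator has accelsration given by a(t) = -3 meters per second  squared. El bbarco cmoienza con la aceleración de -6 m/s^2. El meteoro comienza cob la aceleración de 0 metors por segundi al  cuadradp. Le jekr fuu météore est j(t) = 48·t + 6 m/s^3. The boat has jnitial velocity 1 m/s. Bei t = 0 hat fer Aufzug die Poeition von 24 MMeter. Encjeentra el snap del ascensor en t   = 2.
Para resolver esto, necesitamos tomar 2 derivadas de nuestra ecuación de la aceleración a(t) = -3. Tomando d/dt de a(t), encontramos j(t) = 0. Derivando la sacudida, obtenemos el snap: s(t) = 0. De la ecuación del snap s(t) = 0, sustituimos t = 2 para obtener s = 0.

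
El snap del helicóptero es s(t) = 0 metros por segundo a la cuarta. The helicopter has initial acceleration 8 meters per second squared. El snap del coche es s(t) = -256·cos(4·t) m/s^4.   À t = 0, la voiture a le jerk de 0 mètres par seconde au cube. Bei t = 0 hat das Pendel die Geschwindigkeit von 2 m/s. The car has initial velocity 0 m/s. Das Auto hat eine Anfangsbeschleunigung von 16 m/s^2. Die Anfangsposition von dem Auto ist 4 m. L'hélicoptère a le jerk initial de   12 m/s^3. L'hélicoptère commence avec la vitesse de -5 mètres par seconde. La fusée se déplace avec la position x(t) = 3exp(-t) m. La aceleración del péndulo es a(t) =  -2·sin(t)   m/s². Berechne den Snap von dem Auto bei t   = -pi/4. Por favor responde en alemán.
Mit s(t) = -256·cos(4·t) und Einsetzen von t = -pi/4, finden wir s = 256.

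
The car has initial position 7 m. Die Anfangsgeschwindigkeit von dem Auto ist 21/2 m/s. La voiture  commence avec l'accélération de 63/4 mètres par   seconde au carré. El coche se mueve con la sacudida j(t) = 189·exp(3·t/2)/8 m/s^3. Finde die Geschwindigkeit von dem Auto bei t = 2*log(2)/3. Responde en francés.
Pour résoudre ceci, nous devons prendre 2 primitives de notre équation du jerk j(t) = 189·exp(3·t/2)/8. L'intégrale du jerk, avec a(0) = 63/4, donne l'accélération: a(t) = 63·exp(3·t/2)/4. La primitive de l'accélération, avec v(0) = 21/2, donne la vitesse: v(t) = 21·exp(3·t/2)/2. En utilisant v(t) = 21·exp(3·t/2)/2 et en substituant t = 2*log(2)/3, nous trouvons v = 21.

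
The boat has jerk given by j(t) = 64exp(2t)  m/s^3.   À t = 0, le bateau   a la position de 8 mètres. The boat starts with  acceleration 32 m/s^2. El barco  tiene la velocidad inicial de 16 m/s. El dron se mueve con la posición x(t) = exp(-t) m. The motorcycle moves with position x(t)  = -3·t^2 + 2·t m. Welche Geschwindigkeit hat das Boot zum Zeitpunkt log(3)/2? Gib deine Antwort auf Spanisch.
Necesitamos integrar nuestra ecuación de la sacudida j(t) = 64·exp(2·t) 2 veces. Integrando la sacudida y usando la condición inicial a(0) = 32, obtenemos a(t) = 32·exp(2·t). La integral de la aceleración es la velocidad. Usando v(0) = 16, obtenemos v(t) = 16·exp(2·t). Tenemos la velocidad v(t) = 16·exp(2·t). Sustituyendo t = log(3)/2: v(log(3)/2) = 48.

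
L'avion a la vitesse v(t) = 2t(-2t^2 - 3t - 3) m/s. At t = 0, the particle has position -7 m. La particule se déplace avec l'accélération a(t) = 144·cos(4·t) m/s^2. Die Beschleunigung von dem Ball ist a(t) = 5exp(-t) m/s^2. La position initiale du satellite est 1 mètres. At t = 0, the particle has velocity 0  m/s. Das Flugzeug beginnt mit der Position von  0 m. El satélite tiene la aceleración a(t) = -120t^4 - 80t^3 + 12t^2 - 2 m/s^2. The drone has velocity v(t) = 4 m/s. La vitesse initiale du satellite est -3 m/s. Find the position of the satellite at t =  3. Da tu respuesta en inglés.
To find the answer, we compute 2 integrals of a(t) = -120·t^4 - 80·t^3 + 12·t^2 - 2. Finding the integral of a(t) and using v(0) = -3: v(t) = -24·t^5 - 20·t^4 + 4·t^3 - 2·t - 3. Finding the antiderivative of v(t) and using x(0) = 1: x(t) = -4·t^6 - 4·t^5 + t^4 - t^2 - 3·t + 1. Using x(t) = -4·t^6 - 4·t^5 + t^4 - t^2 - 3·t + 1 and substituting t = 3, we find x = -3824.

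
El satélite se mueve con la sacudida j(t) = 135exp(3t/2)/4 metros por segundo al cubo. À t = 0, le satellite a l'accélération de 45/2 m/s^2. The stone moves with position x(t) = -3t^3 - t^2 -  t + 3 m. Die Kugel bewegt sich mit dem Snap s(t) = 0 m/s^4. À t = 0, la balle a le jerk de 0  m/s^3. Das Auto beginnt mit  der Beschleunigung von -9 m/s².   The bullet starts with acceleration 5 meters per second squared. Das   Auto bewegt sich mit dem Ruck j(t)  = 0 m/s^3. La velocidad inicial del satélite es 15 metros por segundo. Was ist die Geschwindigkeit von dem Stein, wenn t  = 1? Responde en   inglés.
Starting from position x(t) = -3·t^3 - t^2 - t + 3, we take 1 derivative. Taking d/dt of x(t), we find v(t) = -9·t^2 - 2·t - 1. Using v(t) = -9·t^2 - 2·t - 1 and substituting t = 1, we find v = -12.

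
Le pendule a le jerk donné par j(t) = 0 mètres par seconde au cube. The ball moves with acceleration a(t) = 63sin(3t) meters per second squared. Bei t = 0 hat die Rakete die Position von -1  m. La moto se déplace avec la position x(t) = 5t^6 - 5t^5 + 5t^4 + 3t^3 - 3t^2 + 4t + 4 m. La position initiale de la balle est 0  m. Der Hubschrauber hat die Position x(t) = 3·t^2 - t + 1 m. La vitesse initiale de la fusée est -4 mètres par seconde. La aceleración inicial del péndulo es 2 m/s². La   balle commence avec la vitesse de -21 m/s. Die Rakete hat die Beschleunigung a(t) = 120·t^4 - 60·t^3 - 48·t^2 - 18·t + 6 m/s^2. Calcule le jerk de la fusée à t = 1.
Pour résoudre ceci, nous devons prendre 1 dérivée de notre équation de l'accélération a(t) = 120·t^4 - 60·t^3 - 48·t^2 - 18·t + 6. En prenant d/dt de a(t), nous trouvons j(t) = 480·t^3 - 180·t^2 - 96·t - 18. En utilisant j(t) = 480·t^3 - 180·t^2 - 96·t - 18 et en substituant t = 1, nous trouvons j = 186.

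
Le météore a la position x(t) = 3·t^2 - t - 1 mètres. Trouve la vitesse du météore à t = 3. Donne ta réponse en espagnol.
Para resolver esto, necesitamos tomar 1 derivada de nuestra ecuación de la posición x(t) = 3·t^2 - t - 1. Tomando d/dt de x(t), encontramos v(t) = 6·t - 1. Usando v(t) = 6·t - 1 y sustituyendo t = 3, encontramos v = 17.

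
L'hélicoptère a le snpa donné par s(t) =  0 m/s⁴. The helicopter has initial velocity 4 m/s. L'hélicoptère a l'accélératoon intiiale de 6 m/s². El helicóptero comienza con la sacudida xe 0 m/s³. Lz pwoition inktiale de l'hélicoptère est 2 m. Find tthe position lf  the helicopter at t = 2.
To find the answer, we compute 4 integrals of s(t) = 0. Finding the integral of s(t) and using j(0) = 0: j(t) = 0. Integrating jerk and using the initial condition a(0) = 6, we get a(t) = 6. Finding the integral of a(t) and using v(0) = 4: v(t) = 6·t + 4. The integral of velocity is position. Using x(0) = 2, we get x(t) = 3·t^2 + 4·t + 2. From the given position equation x(t) = 3·t^2 + 4·t + 2, we substitute t = 2 to get x = 22.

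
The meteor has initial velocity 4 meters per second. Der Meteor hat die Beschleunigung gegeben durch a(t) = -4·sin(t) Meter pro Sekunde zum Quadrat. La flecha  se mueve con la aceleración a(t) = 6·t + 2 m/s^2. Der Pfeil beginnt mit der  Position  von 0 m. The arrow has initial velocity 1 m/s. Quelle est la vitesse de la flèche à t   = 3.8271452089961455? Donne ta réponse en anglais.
We must find the integral of our acceleration equation a(t) = 6·t + 2 1 time. The integral of acceleration, with v(0) = 1, gives velocity: v(t) = 3·t^2 + 2·t + 1. We have velocity v(t) = 3·t^2 + 2·t + 1. Substituting t = 3.8271452089961455: v(3.8271452089961455) = 52.5954117702187.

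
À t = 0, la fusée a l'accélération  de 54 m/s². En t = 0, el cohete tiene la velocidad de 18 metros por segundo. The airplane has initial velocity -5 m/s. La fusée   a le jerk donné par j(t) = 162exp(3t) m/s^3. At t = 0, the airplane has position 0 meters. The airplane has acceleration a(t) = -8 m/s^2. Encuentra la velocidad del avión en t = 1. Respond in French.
Nous devons trouver l'intégrale de notre équation de l'accélération a(t) = -8 1 fois. En prenant ∫a(t)dt et en appliquant v(0) = -5, nous trouvons v(t) = -8·t - 5. En utilisant v(t) = -8·t - 5 et en substituant t = 1, nous trouvons v = -13.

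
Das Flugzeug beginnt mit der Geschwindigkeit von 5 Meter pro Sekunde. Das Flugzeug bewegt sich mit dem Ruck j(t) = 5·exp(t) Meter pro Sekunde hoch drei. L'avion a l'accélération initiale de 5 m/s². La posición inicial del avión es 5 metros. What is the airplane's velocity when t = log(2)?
We need to integrate our jerk equation j(t) = 5·exp(t) 2 times. Finding the antiderivative of j(t) and using a(0) = 5: a(t) = 5·exp(t). Finding the antiderivative of a(t) and using v(0) = 5: v(t) = 5·exp(t). Using v(t) = 5·exp(t) and substituting t = log(2), we find v = 10.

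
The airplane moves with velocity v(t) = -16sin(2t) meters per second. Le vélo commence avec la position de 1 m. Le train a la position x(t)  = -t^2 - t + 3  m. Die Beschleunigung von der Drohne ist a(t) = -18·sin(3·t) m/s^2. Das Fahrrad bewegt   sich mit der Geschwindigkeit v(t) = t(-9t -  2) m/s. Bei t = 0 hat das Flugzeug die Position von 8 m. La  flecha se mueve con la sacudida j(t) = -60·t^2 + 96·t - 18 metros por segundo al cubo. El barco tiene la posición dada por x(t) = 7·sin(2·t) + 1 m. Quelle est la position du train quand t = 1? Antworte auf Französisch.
De l'équation de la position x(t) = -t^2 - t + 3, nous substituons t = 1 pour obtenir x = 1.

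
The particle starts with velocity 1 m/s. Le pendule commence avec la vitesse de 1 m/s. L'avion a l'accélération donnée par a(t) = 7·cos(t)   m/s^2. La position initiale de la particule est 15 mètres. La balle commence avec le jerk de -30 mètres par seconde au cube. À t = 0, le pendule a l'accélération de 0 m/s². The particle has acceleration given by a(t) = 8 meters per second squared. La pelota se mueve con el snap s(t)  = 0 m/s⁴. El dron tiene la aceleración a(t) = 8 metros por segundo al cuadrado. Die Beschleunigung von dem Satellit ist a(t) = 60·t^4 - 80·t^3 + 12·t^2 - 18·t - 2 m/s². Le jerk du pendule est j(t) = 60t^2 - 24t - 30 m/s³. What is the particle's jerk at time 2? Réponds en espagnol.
Partiendo de la aceleración a(t) = 8, tomamos 1 derivada. Derivando la aceleración, obtenemos la sacudida: j(t) = 0. De la ecuación de la sacudida j(t) = 0, sustituimos t = 2 para obtener j = 0.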